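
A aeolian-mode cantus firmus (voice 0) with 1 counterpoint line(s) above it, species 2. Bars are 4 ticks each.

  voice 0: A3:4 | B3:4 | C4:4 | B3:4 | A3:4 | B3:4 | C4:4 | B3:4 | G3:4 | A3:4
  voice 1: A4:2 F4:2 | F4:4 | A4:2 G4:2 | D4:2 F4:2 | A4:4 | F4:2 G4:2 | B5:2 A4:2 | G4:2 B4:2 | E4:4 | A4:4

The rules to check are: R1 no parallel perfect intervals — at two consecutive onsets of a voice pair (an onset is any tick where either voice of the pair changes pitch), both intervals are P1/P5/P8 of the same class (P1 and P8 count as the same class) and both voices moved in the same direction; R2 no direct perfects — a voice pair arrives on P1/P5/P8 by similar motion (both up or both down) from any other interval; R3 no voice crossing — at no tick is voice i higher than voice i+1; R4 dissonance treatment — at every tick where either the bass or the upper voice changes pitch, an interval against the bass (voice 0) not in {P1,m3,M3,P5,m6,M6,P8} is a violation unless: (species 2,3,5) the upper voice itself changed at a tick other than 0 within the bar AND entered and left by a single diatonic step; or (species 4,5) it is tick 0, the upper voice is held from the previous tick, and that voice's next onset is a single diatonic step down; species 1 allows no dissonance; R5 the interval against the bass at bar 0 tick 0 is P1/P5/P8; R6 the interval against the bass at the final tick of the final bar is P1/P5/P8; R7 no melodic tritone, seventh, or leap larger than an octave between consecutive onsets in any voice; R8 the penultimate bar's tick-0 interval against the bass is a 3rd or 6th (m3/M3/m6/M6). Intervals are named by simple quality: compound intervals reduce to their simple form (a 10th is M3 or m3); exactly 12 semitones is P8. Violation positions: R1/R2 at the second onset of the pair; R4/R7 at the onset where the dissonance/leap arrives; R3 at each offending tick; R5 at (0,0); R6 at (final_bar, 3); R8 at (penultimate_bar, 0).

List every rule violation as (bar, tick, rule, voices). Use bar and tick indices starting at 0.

bar 0: v0=A3 v1=A4 downbeat P8
bar 1: v0=B3 v1=F4 downbeat TT
bar 2: v0=C4 v1=A4 downbeat M6
bar 3: v0=B3 v1=D4 downbeat m3
bar 4: v0=A3 v1=A4 downbeat P8
bar 5: v0=B3 v1=F4 downbeat TT
bar 6: v0=C4 v1=B5 downbeat M7
bar 7: v0=B3 v1=G4 downbeat m6
bar 8: v0=G3 v1=E4 downbeat M6
bar 9: v0=A3 v1=A4 downbeat P8
  -> R4 @ bar 1 tick 0 v(0, 1): B3/F4 TT untreated
  -> R4 @ bar 3 tick 2 v(0, 1): B3/F4 TT untreated
  -> R4 @ bar 5 tick 0 v(0, 1): B3/F4 TT untreated
  -> R4 @ bar 6 tick 0 v(0, 1): C4/B5 M7 untreated
  -> R7 @ bar 6 tick 0 v(1,): G4->B5 leap 16st
  -> R7 @ bar 6 tick 2 v(1,): B5->A4 leap 14st
  -> R2 @ bar 9 tick 0 v(0, 1): G3/E4 M6 -> A3/A4 P8 similar

(1, 0, R4, (0, 1))
(3, 2, R4, (0, 1))
(5, 0, R4, (0, 1))
(6, 0, R4, (0, 1))
(6, 0, R7, (1,))
(6, 2, R7, (1,))
(9, 0, R2, (0, 1))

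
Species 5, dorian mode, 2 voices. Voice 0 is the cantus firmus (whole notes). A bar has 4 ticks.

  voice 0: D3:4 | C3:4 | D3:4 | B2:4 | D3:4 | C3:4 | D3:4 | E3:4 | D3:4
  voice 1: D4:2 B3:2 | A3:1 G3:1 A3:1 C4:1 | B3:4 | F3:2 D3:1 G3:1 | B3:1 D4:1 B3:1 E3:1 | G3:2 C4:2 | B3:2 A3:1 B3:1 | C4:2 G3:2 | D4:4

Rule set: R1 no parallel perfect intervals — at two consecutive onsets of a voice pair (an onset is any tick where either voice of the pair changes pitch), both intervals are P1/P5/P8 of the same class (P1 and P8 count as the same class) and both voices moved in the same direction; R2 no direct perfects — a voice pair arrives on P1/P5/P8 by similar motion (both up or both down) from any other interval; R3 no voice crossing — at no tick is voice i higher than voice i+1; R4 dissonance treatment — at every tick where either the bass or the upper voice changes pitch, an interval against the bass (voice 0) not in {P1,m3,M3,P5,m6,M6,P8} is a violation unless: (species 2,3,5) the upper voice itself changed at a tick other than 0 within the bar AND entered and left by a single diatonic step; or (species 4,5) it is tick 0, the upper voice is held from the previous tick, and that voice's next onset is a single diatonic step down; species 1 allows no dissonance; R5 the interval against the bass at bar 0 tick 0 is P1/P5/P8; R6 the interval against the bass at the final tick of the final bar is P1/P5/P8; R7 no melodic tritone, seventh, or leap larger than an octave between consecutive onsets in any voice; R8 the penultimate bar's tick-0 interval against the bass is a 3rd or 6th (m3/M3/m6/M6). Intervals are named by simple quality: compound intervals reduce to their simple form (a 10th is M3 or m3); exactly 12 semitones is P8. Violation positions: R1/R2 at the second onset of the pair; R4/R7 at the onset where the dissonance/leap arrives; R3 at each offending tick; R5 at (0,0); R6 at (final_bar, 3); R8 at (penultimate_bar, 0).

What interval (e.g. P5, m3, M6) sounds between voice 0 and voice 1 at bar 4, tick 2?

voice 0=D3 voice 1=B3 -> M6

M6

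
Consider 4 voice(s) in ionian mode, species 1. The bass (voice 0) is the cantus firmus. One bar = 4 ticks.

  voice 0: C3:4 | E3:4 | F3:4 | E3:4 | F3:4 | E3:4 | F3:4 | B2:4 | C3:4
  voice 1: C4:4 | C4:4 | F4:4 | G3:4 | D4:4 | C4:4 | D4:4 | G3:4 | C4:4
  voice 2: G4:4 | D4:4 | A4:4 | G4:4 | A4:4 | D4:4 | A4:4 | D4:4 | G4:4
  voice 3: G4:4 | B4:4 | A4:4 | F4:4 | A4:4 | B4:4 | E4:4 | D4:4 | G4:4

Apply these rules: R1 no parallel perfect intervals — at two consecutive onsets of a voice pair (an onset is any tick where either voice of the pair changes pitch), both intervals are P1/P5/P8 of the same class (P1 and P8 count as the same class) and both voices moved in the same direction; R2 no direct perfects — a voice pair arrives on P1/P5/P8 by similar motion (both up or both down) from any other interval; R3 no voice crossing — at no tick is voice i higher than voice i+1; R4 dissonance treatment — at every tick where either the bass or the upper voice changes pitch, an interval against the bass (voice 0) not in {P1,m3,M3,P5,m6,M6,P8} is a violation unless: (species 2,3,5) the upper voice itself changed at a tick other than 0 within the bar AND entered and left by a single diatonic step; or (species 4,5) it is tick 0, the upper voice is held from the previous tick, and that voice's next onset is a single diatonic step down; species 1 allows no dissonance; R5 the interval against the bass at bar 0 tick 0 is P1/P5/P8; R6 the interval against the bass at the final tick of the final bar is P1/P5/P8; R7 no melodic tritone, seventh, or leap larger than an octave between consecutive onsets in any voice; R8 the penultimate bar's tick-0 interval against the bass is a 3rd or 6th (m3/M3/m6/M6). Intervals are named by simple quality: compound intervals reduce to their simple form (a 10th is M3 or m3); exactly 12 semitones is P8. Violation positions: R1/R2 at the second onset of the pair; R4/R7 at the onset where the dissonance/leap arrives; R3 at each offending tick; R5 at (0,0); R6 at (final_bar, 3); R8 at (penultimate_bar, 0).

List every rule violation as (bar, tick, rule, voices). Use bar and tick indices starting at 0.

bar 0: v0=C3 v1=C4 v2=G4 v3=G4 downbeat P5
bar 1: v0=E3 v1=C4 v2=D4 v3=B4 downbeat P5
bar 2: v0=F3 v1=F4 v2=A4 v3=A4 downbeat M3
bar 3: v0=E3 v1=G3 v2=G4 v3=F4 downbeat m2
bar 4: v0=F3 v1=D4 v2=A4 v3=A4 downbeat M3
bar 5: v0=E3 v1=C4 v2=D4 v3=B4 downbeat P5
bar 6: v0=F3 v1=D4 v2=A4 v3=E4 downbeat M7
bar 7: v0=B2 v1=G3 v2=D4 v3=D4 downbeat m3
bar 8: v0=C3 v1=C4 v2=G4 v3=G4 downbeat P5
  -> R1 @ bar 1 tick 0 v(0, 3): C3/G4 P5 -> E3/B4 P5 similar
  -> R4 @ bar 1 tick 0 v(0, 2): E3/D4 m7 untreated
  -> R2 @ bar 2 tick 0 v(0, 1): E3/C4 m6 -> F3/F4 P8 similar
  -> R2 @ bar 3 tick 0 v(1, 2): F4/A4 M3 -> G3/G4 P8 similar
  -> R3 @ bar 3 tick 0 v(2, 3): G4 above F4
  -> R4 @ bar 3 tick 0 v(0, 3): E3/F4 m2 untreated
  -> R7 @ bar 3 tick 0 v(1,): F4->G3 leap 10st
  -> R3 @ bar 3 tick 1 v(2, 3): G4 above F4
  -> R3 @ bar 3 tick 2 v(2, 3): G4 above F4
  -> R3 @ bar 3 tick 3 v(2, 3): G4 above F4
  -> R2 @ bar 4 tick 0 v(1, 2): G3/G4 P8 -> D4/A4 P5 similar
  -> R2 @ bar 4 tick 0 v(1, 3): G3/F4 m7 -> D4/A4 P5 similar
  -> R2 @ bar 4 tick 0 v(2, 3): G4/F4 M2 -> A4/A4 P1 similar
  -> R4 @ bar 5 tick 0 v(0, 2): E3/D4 m7 untreated
  -> R2 @ bar 6 tick 0 v(1, 2): C4/D4 M2 -> D4/A4 P5 similar
  -> R3 @ bar 6 tick 0 v(2, 3): A4 above E4
  -> R4 @ bar 6 tick 0 v(0, 3): F3/E4 M7 untreated
  -> R3 @ bar 6 tick 1 v(2, 3): A4 above E4
  -> R3 @ bar 6 tick 2 v(2, 3): A4 above E4
  -> R3 @ bar 6 tick 3 v(2, 3): A4 above E4
  -> R1 @ bar 7 tick 0 v(1, 2): D4/A4 P5 -> G3/D4 P5 similar
  -> R2 @ bar 7 tick 0 v(1, 3): D4/E4 M2 -> G3/D4 P5 similar
  -> R2 @ bar 7 tick 0 v(2, 3): A4/E4 P4 -> D4/D4 P1 similar
  -> R7 @ bar 7 tick 0 v(0,): F3->B2 leap 6st
  -> R1 @ bar 8 tick 0 v(1, 2): G3/D4 P5 -> C4/G4 P5 similar
  -> R1 @ bar 8 tick 0 v(1, 3): G3/D4 P5 -> C4/G4 P5 similar
  -> R1 @ bar 8 tick 0 v(2, 3): D4/D4 P1 -> G4/G4 P1 similar
  -> R2 @ bar 8 tick 0 v(0, 1): B2/G3 m6 -> C3/C4 P8 similar
  -> R2 @ bar 8 tick 0 v(0, 2): B2/D4 m3 -> C3/G4 P5 similar
  -> R2 @ bar 8 tick 0 v(0, 3): B2/D4 m3 -> C3/G4 P5 similar

(1, 0, R1, (0, 3))
(1, 0, R4, (0, 2))
(2, 0, R2, (0, 1))
(3, 0, R2, (1, 2))
(3, 0, R3, (2, 3))
(3, 0, R4, (0, 3))
(3, 0, R7, (1,))
(3, 1, R3, (2, 3))
(3, 2, R3, (2, 3))
(3, 3, R3, (2, 3))
(4, 0, R2, (1, 2))
(4, 0, R2, (1, 3))
(4, 0, R2, (2, 3))
(5, 0, R4, (0, 2))
(6, 0, R2, (1, 2))
(6, 0, R3, (2, 3))
(6, 0, R4, (0, 3))
(6, 1, R3, (2, 3))
(6, 2, R3, (2, 3))
(6, 3, R3, (2, 3))
(7, 0, R1, (1, 2))
(7, 0, R2, (1, 3))
(7, 0, R2, (2, 3))
(7, 0, R7, (0,))
(8, 0, R1, (1, 2))
(8, 0, R1, (1, 3))
(8, 0, R1, (2, 3))
(8, 0, R2, (0, 1))
(8, 0, R2, (0, 2))
(8, 0, R2, (0, 3))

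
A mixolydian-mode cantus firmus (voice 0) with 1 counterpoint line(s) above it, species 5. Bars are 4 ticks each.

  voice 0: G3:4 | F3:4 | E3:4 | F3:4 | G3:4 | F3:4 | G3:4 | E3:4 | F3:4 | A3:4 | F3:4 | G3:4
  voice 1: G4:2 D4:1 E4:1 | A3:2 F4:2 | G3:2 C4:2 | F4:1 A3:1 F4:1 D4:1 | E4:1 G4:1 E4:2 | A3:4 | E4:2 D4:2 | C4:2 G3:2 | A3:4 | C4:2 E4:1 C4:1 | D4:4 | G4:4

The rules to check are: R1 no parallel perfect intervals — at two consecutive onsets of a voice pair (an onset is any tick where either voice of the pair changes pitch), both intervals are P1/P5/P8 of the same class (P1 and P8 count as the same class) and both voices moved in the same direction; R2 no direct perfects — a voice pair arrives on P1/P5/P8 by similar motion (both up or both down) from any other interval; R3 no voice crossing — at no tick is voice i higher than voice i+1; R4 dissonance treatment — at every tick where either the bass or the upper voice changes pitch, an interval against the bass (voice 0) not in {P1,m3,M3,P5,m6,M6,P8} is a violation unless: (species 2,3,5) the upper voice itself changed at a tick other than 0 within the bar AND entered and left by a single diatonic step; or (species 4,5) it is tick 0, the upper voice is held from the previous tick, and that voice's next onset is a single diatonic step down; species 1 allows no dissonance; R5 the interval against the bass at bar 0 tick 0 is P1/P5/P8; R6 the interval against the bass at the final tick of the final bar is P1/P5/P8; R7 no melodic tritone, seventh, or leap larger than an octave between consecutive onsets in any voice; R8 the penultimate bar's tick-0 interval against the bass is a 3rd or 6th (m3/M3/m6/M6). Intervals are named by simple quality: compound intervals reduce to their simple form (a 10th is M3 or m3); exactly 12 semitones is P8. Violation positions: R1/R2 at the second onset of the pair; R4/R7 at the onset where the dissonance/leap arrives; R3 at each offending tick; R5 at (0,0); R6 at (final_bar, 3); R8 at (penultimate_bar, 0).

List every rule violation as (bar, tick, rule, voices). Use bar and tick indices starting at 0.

bar 0: v0=G3 v1=G4 downbeat P8
bar 1: v0=F3 v1=A3 downbeat M3
bar 2: v0=E3 v1=G3 downbeat m3
bar 3: v0=F3 v1=F4 downbeat P8
bar 4: v0=G3 v1=E4 downbeat M6
bar 5: v0=F3 v1=A3 downbeat M3
bar 6: v0=G3 v1=E4 downbeat M6
bar 7: v0=E3 v1=C4 downbeat m6
bar 8: v0=F3 v1=A3 downbeat M3
bar 9: v0=A3 v1=C4 downbeat m3
bar 10: v0=F3 v1=D4 downbeat M6
bar 11: v0=G3 v1=G4 downbeat P8
  -> R7 @ bar 2 tick 0 v(1,): F4->G3 leap 10st
  -> R2 @ bar 3 tick 0 v(0, 1): E3/C4 m6 -> F3/F4 P8 similar
  -> R2 @ bar 11 tick 0 v(0, 1): F3/D4 M6 -> G3/G4 P8 similar

(2, 0, R7, (1,))
(3, 0, R2, (0, 1))
(11, 0, R2, (0, 1))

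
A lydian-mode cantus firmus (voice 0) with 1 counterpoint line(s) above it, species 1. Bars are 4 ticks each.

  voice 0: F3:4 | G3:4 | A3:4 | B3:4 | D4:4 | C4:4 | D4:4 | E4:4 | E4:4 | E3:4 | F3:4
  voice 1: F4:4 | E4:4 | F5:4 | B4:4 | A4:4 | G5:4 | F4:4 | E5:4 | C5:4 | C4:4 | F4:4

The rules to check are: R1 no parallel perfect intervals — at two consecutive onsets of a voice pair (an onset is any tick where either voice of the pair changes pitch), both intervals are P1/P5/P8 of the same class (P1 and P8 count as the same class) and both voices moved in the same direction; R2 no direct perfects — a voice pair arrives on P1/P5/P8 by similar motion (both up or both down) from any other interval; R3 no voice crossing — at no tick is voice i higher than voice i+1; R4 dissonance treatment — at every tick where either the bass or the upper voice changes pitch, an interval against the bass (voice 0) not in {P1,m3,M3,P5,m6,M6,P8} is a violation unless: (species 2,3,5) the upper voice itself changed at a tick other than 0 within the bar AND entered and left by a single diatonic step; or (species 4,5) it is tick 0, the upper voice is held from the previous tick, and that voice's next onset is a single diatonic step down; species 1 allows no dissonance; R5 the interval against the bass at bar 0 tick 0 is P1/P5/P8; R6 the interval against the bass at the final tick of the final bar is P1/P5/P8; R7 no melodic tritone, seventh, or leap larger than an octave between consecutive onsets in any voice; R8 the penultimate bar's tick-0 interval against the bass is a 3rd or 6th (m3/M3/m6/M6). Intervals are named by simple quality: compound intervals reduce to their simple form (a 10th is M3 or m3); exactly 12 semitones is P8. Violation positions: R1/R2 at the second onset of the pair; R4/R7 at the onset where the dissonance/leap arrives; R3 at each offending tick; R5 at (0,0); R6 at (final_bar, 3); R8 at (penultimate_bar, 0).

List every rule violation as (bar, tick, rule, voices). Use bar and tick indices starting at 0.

bar 0: v0=F3 v1=F4 downbeat P8
bar 1: v0=G3 v1=E4 downbeat M6
bar 2: v0=A3 v1=F5 downbeat m6
bar 3: v0=B3 v1=B4 downbeat P8
bar 4: v0=D4 v1=A4 downbeat P5
bar 5: v0=C4 v1=G5 downbeat P5
bar 6: v0=D4 v1=F4 downbeat m3
bar 7: v0=E4 v1=E5 downbeat P8
bar 8: v0=E4 v1=C5 downbeat m6
bar 9: v0=E3 v1=C4 downbeat m6
bar 10: v0=F3 v1=F4 downbeat P8
  -> R7 @ bar 2 tick 0 v(1,): E4->F5 leap 13st
  -> R7 @ bar 3 tick 0 v(1,): F5->B4 leap 6st
  -> R7 @ bar 5 tick 0 v(1,): A4->G5 leap 10st
  -> R7 @ bar 6 tick 0 v(1,): G5->F4 leap 14st
  -> R2 @ bar 7 tick 0 v(0, 1): D4/F4 m3 -> E4/E5 P8 similar
  -> R7 @ bar 7 tick 0 v(1,): F4->E5 leap 11st
  -> R2 @ bar 10 tick 0 v(0, 1): E3/C4 m6 -> F3/F4 P8 similar

(2, 0, R7, (1,))
(3, 0, R7, (1,))
(5, 0, R7, (1,))
(6, 0, R7, (1,))
(7, 0, R2, (0, 1))
(7, 0, R7, (1,))
(10, 0, R2, (0, 1))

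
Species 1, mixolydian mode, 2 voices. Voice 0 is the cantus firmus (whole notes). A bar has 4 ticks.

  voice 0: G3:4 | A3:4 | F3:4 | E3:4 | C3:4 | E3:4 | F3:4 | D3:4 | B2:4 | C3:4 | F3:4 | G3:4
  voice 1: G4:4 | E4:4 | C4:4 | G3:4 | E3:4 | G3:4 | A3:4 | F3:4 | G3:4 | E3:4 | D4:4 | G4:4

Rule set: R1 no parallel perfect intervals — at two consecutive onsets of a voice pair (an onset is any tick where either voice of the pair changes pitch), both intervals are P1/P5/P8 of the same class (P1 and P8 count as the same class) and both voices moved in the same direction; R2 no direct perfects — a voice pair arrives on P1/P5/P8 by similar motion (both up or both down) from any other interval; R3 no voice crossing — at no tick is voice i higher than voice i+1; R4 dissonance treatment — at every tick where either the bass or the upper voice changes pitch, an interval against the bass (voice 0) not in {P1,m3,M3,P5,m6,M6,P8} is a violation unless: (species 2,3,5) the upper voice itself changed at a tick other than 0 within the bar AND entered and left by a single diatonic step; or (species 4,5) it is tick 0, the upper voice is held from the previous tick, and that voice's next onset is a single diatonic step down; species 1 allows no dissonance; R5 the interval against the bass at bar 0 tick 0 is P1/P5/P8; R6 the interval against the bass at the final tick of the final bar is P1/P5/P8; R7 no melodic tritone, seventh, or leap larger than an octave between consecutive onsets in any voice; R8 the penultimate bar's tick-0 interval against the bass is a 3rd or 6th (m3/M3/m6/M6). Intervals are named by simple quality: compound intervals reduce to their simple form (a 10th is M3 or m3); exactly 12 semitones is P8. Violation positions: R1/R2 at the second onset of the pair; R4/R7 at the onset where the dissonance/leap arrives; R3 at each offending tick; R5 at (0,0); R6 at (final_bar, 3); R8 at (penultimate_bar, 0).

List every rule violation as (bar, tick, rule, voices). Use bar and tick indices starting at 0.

bar 0: v0=G3 v1=G4 downbeat P8
bar 1: v0=A3 v1=E4 downbeat P5
bar 2: v0=F3 v1=C4 downbeat P5
bar 3: v0=E3 v1=G3 downbeat m3
bar 4: v0=C3 v1=E3 downbeat M3
bar 5: v0=E3 v1=G3 downbeat m3
bar 6: v0=F3 v1=A3 downbeat M3
bar 7: v0=D3 v1=F3 downbeat m3
bar 8: v0=B2 v1=G3 downbeat m6
bar 9: v0=C3 v1=E3 downbeat M3
bar 10: v0=F3 v1=D4 downbeat M6
bar 11: v0=G3 v1=G4 downbeat P8
  -> R1 @ bar 2 tick 0 v(0, 1): A3/E4 P5 -> F3/C4 P5 similar
  -> R7 @ bar 10 tick 0 v(1,): E3->D4 leap 10st
  -> R2 @ bar 11 tick 0 v(0, 1): F3/D4 M6 -> G3/G4 P8 similar

(2, 0, R1, (0, 1))
(10, 0, R7, (1,))
(11, 0, R2, (0, 1))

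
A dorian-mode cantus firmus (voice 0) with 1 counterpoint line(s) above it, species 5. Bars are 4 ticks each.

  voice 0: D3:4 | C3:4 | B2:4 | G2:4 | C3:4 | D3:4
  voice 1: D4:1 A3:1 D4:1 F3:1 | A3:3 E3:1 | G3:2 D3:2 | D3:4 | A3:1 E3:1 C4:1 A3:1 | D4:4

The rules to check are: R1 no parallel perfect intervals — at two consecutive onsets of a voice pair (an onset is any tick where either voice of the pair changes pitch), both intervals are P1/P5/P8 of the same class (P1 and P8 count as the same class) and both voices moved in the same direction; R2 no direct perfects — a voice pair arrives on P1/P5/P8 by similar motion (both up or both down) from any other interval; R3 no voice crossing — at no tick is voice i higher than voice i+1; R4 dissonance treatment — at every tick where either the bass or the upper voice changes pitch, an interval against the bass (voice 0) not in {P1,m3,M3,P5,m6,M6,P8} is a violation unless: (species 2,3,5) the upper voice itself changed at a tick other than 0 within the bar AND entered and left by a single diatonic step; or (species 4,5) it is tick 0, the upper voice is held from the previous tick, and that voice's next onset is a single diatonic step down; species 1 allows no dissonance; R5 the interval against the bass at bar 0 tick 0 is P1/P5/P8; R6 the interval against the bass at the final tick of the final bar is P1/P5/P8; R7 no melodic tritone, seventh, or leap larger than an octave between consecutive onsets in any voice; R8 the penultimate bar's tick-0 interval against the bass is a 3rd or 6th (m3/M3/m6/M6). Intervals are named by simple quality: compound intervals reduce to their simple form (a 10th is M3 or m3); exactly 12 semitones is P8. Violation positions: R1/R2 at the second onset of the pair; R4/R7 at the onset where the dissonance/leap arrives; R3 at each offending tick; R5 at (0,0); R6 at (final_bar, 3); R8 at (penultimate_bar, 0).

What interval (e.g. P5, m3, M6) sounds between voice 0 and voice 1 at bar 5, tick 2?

P8

voice 0=D3 voice 1=D4 -> P8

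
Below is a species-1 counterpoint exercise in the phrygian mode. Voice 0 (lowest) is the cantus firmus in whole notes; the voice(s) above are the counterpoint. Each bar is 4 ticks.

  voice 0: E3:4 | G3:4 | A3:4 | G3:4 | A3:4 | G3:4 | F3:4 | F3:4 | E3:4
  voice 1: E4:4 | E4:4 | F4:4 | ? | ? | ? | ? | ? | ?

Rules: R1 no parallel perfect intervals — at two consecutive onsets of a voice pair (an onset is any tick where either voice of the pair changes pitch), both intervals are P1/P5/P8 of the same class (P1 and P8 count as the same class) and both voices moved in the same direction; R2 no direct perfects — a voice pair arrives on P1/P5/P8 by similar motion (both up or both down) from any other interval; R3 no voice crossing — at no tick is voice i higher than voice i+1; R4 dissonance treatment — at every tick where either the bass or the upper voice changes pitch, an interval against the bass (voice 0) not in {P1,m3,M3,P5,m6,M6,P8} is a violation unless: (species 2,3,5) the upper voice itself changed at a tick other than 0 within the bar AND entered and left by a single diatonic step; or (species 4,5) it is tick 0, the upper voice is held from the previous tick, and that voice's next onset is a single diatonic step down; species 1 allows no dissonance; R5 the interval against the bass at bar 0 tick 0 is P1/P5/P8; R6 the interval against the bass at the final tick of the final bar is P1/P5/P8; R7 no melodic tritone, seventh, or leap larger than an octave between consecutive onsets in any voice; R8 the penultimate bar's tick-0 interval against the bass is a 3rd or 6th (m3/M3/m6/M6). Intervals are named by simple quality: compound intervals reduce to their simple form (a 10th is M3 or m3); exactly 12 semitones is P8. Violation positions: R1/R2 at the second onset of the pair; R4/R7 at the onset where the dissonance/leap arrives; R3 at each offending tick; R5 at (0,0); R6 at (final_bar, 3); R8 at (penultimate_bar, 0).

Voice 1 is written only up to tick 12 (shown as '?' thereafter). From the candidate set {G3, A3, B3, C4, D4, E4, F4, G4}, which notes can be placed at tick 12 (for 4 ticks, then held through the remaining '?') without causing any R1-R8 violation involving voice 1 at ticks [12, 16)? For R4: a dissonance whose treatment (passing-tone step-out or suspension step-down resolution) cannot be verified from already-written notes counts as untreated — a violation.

{E4, G4}

G3: violates R2,R7
A3: violates R4
B3: violates R7
C4: violates R4
D4: violates R2
E4: legal
F4: violates R4
G4: legal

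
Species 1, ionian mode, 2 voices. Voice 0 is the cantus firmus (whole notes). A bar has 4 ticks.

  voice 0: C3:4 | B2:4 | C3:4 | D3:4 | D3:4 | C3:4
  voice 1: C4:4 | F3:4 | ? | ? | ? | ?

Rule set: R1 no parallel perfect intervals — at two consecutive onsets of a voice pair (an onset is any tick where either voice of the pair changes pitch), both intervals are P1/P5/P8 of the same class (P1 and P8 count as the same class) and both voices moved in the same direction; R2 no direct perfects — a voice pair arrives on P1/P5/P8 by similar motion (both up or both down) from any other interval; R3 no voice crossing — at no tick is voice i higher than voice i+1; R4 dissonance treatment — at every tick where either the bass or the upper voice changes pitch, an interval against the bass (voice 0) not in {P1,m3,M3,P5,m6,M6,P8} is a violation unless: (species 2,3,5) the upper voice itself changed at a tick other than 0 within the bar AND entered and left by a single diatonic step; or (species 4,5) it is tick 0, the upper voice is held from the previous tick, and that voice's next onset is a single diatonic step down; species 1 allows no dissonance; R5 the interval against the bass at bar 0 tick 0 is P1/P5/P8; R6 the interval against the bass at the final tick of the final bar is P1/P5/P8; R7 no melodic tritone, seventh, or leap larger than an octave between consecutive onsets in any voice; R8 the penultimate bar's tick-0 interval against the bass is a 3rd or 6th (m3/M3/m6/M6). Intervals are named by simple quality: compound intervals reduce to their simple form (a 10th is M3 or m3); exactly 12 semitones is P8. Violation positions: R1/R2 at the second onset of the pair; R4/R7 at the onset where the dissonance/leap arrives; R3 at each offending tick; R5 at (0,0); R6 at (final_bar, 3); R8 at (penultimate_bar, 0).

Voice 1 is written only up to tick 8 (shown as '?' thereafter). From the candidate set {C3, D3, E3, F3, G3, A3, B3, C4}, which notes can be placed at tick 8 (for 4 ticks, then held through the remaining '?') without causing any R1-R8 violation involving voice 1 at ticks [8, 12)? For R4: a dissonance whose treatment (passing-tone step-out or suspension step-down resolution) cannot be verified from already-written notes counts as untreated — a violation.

C3: legal
D3: violates R4
E3: legal
F3: violates R4
G3: violates R2
A3: legal
B3: violates R4,R7
C4: violates R2

{A3, C3, E3}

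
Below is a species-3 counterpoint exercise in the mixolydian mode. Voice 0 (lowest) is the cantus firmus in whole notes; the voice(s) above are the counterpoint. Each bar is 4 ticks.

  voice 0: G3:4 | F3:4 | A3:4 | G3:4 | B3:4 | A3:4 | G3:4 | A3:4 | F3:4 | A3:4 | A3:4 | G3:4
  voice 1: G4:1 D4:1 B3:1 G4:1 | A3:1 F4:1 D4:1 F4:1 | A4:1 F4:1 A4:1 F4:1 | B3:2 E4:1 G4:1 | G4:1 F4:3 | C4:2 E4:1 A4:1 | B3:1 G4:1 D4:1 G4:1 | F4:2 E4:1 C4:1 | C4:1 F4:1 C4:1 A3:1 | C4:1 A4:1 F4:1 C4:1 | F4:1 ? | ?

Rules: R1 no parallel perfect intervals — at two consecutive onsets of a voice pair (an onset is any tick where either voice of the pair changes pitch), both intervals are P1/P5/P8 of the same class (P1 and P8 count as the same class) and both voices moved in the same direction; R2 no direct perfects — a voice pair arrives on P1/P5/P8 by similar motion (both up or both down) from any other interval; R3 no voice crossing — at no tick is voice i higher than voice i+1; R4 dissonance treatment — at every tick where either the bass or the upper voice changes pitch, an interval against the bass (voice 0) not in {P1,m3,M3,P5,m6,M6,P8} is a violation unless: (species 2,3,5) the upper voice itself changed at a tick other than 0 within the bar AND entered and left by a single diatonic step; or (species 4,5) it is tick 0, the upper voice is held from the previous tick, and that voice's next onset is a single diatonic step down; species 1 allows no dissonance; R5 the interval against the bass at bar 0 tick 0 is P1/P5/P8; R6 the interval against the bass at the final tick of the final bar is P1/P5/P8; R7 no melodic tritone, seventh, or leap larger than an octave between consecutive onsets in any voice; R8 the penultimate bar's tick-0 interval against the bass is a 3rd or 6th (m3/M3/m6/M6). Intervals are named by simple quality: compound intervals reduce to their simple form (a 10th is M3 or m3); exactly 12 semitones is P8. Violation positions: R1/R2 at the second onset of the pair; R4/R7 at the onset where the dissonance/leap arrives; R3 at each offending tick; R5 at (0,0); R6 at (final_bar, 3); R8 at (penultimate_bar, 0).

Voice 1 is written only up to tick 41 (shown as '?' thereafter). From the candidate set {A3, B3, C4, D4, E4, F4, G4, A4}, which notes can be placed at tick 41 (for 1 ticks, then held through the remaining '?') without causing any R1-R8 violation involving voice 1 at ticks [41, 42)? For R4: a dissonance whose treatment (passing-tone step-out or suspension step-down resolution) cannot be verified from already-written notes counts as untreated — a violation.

{A3, A4, C4, E4, F4}

A3: legal
B3: violates R4,R7
C4: legal
D4: violates R4
E4: legal
F4: legal
G4: violates R4
A4: legal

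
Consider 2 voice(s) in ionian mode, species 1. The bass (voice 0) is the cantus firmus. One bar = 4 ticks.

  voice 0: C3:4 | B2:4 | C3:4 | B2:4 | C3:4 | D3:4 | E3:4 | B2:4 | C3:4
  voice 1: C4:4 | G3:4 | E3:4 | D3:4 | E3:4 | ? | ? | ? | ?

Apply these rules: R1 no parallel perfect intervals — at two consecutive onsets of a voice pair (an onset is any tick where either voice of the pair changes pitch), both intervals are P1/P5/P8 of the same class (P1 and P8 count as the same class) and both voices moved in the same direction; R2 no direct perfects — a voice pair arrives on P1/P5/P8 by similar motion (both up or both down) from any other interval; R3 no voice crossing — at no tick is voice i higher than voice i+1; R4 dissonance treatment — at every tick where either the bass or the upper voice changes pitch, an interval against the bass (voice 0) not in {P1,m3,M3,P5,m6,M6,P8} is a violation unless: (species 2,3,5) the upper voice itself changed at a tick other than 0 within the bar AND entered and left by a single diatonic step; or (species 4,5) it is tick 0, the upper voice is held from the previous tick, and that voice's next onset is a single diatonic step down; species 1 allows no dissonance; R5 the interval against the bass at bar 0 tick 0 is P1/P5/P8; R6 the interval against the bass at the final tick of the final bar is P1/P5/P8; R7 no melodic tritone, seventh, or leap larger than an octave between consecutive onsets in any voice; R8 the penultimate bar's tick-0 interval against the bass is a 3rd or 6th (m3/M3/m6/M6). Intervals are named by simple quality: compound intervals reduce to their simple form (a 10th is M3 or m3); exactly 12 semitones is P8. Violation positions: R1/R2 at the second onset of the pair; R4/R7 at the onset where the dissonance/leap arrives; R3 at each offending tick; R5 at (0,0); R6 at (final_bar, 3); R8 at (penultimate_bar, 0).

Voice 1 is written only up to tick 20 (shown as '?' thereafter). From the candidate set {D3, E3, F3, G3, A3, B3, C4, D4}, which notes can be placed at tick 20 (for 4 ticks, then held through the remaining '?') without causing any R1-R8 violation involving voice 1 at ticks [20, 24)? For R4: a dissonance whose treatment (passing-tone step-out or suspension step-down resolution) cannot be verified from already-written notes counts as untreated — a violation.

D3: legal
E3: violates R4
F3: legal
G3: violates R4
A3: violates R2
B3: legal
C4: violates R4
D4: violates R2,R7

{B3, D3, F3}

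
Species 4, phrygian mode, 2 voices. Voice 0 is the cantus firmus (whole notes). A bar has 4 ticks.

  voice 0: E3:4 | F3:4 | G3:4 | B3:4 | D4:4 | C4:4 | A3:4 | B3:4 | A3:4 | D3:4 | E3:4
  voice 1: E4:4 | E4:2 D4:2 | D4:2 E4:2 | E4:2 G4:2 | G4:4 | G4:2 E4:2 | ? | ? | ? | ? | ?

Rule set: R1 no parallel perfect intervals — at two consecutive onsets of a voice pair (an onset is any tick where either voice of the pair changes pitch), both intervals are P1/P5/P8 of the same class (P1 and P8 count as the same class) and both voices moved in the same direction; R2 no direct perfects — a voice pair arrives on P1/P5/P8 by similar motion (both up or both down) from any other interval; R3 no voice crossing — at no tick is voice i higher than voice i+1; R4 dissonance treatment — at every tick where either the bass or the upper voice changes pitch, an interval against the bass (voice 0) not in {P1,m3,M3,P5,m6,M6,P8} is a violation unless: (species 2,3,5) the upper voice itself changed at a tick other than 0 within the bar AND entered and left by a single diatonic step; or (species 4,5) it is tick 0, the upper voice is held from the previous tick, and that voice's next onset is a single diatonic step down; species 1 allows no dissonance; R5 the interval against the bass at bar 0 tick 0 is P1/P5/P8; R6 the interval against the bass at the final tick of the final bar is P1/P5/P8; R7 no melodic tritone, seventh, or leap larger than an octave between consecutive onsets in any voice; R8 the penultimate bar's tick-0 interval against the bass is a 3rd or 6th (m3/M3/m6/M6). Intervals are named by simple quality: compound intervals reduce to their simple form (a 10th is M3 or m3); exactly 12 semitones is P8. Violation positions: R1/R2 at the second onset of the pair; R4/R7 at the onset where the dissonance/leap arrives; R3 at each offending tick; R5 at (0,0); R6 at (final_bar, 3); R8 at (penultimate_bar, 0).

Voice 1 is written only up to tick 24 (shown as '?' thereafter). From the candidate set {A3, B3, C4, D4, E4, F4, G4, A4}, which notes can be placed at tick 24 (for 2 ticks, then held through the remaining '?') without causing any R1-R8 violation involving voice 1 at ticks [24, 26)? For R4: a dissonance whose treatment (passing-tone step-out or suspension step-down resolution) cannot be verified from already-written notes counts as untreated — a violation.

{A4, C4, E4, F4}

A3: violates R2
B3: violates R4
C4: legal
D4: violates R4
E4: legal
F4: legal
G4: violates R4
A4: legal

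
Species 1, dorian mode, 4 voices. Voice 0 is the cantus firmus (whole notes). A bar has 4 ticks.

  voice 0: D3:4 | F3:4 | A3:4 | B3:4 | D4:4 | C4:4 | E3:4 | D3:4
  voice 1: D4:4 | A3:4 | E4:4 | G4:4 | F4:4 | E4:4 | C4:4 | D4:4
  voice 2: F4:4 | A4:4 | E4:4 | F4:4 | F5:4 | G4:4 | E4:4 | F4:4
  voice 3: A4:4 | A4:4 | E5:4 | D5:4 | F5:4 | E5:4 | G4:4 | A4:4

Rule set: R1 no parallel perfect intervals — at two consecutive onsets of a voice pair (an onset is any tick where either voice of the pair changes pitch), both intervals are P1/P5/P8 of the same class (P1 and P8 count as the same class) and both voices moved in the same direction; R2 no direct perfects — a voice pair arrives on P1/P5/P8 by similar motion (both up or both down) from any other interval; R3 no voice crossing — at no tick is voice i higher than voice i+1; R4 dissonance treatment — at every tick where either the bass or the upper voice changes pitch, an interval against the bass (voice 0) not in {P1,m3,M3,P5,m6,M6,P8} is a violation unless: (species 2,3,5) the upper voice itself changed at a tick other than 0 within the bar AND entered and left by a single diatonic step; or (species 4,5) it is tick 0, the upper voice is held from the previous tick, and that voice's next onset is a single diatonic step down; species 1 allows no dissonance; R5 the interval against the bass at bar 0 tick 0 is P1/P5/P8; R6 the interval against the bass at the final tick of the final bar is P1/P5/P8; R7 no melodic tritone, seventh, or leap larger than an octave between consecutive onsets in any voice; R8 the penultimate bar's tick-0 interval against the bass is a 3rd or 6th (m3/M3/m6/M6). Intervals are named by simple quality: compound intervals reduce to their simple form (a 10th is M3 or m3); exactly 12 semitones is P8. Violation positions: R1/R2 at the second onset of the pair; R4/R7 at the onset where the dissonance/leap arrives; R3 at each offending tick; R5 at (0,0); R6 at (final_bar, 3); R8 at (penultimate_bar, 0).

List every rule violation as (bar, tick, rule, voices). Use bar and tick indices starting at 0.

bar 0: v0=D3 v1=D4 v2=F4 v3=A4 downbeat P5
bar 1: v0=F3 v1=A3 v2=A4 v3=A4 downbeat M3
bar 2: v0=A3 v1=E4 v2=E4 v3=E5 downbeat P5
bar 3: v0=B3 v1=G4 v2=F4 v3=D5 downbeat m3
bar 4: v0=D4 v1=F4 v2=F5 v3=F5 downbeat m3
bar 5: v0=C4 v1=E4 v2=G4 v3=E5 downbeat M3
bar 6: v0=E3 v1=C4 v2=E4 v3=G4 downbeat m3
bar 7: v0=D3 v1=D4 v2=F4 v3=A4 downbeat P5
  -> R5 @ bar 0 tick 0 v(0, 2): opens on m3
  -> R1 @ bar 2 tick 0 v(1, 3): A3/A4 P8 -> E4/E5 P8 similar
  -> R2 @ bar 2 tick 0 v(0, 1): F3/A3 M3 -> A3/E4 P5 similar
  -> R2 @ bar 2 tick 0 v(0, 3): F3/A4 M3 -> A3/E5 P5 similar
  -> R3 @ bar 3 tick 0 v(1, 2): G4 above F4
  -> R4 @ bar 3 tick 0 v(0, 2): B3/F4 TT untreated
  -> R3 @ bar 3 tick 1 v(1, 2): G4 above F4
  -> R3 @ bar 3 tick 2 v(1, 2): G4 above F4
  -> R3 @ bar 3 tick 3 v(1, 2): G4 above F4
  -> R2 @ bar 4 tick 0 v(2, 3): F4/D5 M6 -> F5/F5 P1 similar
  -> R1 @ bar 5 tick 0 v(1, 3): F4/F5 P8 -> E4/E5 P8 similar
  -> R2 @ bar 5 tick 0 v(0, 2): D4/F5 m3 -> C4/G4 P5 similar
  -> R7 @ bar 5 tick 0 v(2,): F5->G4 leap 10st
  -> R2 @ bar 6 tick 0 v(0, 2): C4/G4 P5 -> E3/E4 P8 similar
  -> R2 @ bar 6 tick 0 v(1, 3): E4/E5 P8 -> C4/G4 P5 similar
  -> R8 @ bar 6 tick 0 v(0, 2): penult P8 not 3rd/6th
  -> R1 @ bar 7 tick 0 v(1, 3): C4/G4 P5 -> D4/A4 P5 similar
  -> R6 @ bar 7 tick 3 v(0, 2): closes on m3

(0, 0, R5, (0, 2))
(2, 0, R1, (1, 3))
(2, 0, R2, (0, 1))
(2, 0, R2, (0, 3))
(3, 0, R3, (1, 2))
(3, 0, R4, (0, 2))
(3, 1, R3, (1, 2))
(3, 2, R3, (1, 2))
(3, 3, R3, (1, 2))
(4, 0, R2, (2, 3))
(5, 0, R1, (1, 3))
(5, 0, R2, (0, 2))
(5, 0, R7, (2,))
(6, 0, R2, (0, 2))
(6, 0, R2, (1, 3))
(6, 0, R8, (0, 2))
(7, 0, R1, (1, 3))
(7, 3, R6, (0, 2))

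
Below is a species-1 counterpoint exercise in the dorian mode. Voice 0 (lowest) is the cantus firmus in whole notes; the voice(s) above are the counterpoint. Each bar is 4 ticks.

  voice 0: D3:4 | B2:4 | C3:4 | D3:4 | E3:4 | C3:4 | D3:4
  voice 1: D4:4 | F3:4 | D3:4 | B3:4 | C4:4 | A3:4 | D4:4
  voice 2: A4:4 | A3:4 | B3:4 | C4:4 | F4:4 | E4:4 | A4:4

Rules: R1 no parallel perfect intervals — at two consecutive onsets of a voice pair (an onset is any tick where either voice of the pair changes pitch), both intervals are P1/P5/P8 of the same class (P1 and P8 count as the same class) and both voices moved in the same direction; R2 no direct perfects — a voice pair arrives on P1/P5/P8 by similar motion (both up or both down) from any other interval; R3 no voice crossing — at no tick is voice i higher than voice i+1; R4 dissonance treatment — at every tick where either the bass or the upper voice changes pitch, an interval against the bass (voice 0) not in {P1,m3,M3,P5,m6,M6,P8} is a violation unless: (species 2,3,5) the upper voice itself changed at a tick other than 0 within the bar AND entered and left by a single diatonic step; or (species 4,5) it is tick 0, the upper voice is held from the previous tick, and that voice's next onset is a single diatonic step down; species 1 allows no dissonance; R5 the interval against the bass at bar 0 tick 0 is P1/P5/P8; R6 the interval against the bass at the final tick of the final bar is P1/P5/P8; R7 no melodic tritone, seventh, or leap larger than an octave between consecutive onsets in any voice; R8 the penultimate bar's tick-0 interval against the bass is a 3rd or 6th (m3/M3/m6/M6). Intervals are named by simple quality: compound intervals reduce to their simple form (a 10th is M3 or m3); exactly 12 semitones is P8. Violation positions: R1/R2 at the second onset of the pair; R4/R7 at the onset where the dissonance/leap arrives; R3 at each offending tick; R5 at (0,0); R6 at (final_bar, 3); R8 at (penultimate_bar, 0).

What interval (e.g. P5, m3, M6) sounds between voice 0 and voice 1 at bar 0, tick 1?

P8

voice 0=D3 voice 1=D4 -> P8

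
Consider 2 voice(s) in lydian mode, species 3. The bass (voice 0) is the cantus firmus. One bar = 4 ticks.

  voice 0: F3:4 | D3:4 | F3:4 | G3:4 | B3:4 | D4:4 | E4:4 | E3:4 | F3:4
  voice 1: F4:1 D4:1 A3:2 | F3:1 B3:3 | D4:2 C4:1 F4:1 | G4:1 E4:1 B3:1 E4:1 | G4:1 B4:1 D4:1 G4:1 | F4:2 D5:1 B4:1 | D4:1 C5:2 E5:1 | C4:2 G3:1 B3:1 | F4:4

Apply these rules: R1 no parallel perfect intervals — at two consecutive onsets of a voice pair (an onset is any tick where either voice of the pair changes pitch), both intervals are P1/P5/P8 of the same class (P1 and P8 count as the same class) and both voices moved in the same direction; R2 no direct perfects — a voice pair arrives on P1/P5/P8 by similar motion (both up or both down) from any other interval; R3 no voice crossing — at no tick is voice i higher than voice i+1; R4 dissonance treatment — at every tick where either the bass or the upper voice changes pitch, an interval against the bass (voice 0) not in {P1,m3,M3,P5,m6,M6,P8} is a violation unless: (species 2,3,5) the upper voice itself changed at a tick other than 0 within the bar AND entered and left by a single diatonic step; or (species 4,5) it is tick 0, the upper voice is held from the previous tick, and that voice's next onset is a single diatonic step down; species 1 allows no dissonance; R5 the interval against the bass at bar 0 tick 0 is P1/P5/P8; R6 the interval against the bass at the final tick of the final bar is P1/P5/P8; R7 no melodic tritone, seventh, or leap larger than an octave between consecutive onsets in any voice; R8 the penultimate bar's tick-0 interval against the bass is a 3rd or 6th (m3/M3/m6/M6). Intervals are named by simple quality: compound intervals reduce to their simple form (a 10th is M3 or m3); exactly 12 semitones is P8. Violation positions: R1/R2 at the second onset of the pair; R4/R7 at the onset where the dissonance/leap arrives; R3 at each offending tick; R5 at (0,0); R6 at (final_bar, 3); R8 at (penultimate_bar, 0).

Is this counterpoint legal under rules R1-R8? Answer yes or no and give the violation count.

bar 0: v0=F3 v1=F4 (P8)
bar 1: v0=D3 v1=F3 (m3)
bar 2: v0=F3 v1=D4 (M6)
bar 3: v0=G3 v1=G4 (P8)
bar 4: v0=B3 v1=G4 (m6)
bar 5: v0=D4 v1=F4 (m3)
bar 6: v0=E4 v1=D4 (M2)
bar 7: v0=E3 v1=C4 (m6)
bar 8: v0=F3 v1=F4 (P8)
  R7 @ bar1.1: F3->B3 leap 6st
  R1 @ bar3.0: F3/F4 P8 -> G3/G4 P8 similar
  R3 @ bar6.0: E4 above D4
  R4 @ bar6.0: E4/D4 M2 untreated
  R7 @ bar6.1: D4->C5 leap 10st
  R7 @ bar7.0: E5->C4 leap 16st
  R2 @ bar8.0: E3/B3 P5 -> F3/F4 P8 similar
  R7 @ bar8.0: B3->F4 leap 6st

No (8 violations)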